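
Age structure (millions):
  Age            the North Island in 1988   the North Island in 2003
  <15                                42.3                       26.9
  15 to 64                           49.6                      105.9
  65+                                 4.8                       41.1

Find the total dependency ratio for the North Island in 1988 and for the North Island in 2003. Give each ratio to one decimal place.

the North Island in 1988: (42.3 + 4.8) / 49.6 × 100 = 47.1 / 49.6 × 100 = 95.0
the North Island in 2003: (26.9 + 41.1) / 105.9 × 100 = 68.0 / 105.9 × 100 = 64.2

the North Island in 1988: 95.0
the North Island in 2003: 64.2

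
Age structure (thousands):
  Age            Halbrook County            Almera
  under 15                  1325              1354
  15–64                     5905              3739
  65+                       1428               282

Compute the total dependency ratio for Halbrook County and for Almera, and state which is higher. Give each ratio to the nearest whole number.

Halbrook County: (1325 + 1428) / 5905 × 100 = 2753 / 5905 × 100 = 47
Almera: (1354 + 282) / 3739 × 100 = 1636 / 3739 × 100 = 44

Halbrook County: 47
Almera: 44
Higher: Halbrook County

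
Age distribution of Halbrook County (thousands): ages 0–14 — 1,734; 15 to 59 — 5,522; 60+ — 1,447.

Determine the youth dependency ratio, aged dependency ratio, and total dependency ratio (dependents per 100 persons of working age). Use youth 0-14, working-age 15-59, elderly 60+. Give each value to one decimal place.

Youth dependency ratio: 31.4
Old-age dependency ratio: 26.2
Total dependency ratio: 57.6

Youth dependency ratio = 1,734 / 5,522 × 100 = 31.4
Old-age dependency ratio = 1,447 / 5,522 × 100 = 26.2
Total dependency ratio = (1,734 + 1,447) / 5,522 × 100 = 3,181 / 5,522 × 100 = 57.6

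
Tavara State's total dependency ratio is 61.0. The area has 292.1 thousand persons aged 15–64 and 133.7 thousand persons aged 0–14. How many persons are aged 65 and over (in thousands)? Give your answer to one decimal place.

Aged 65 and over: 44.5

Total dependency ratio = (youth + elderly) / working-age × 100
61.0 = (133.7 + E) / 292.1 × 100
⇒ 44.5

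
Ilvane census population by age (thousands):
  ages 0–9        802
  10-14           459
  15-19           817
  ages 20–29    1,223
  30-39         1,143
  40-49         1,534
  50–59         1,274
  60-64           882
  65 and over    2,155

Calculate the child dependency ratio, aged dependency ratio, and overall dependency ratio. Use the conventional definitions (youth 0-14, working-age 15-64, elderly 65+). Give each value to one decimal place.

0–14: 802 + 459 = 1,261
15–64: 817 + 1,223 + 1,143 + 1,534 + 1,274 + 882 = 6,873
65+: 2,155
Youth dependency ratio = 1,261 / 6,873 × 100 = 18.3
Old-age dependency ratio = 2,155 / 6,873 × 100 = 31.4
Total dependency ratio = (1,261 + 2,155) / 6,873 × 100 = 3,416 / 6,873 × 100 = 49.7

Youth dependency ratio: 18.3
Old-age dependency ratio: 31.4
Total dependency ratio: 49.7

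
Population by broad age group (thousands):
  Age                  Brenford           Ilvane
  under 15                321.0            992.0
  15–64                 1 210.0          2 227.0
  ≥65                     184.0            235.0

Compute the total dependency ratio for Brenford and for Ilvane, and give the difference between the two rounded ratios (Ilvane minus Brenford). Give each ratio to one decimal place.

Brenford: 41.7
Ilvane: 55.1
Difference: +13.4

Brenford: (321.0 + 184.0) / 1 210.0 × 100 = 505.0 / 1 210.0 × 100 = 41.7
Ilvane: (992.0 + 235.0) / 2 227.0 × 100 = 1 227.0 / 2 227.0 × 100 = 55.1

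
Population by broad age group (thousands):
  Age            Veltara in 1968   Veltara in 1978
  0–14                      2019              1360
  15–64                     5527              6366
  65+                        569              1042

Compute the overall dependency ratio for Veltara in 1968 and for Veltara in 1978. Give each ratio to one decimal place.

Veltara in 1968: 46.8
Veltara in 1978: 37.7

Veltara in 1968: (2019 + 569) / 5527 × 100 = 2588 / 5527 × 100 = 46.8
Veltara in 1978: (1360 + 1042) / 6366 × 100 = 2402 / 6366 × 100 = 37.7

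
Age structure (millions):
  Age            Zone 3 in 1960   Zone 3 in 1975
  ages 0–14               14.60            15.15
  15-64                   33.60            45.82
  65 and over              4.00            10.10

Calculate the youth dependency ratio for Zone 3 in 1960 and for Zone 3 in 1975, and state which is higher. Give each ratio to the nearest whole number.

Zone 3 in 1960: 14.60 / 33.60 × 100 = 43
Zone 3 in 1975: 15.15 / 45.82 × 100 = 33

Zone 3 in 1960: 43
Zone 3 in 1975: 33
Higher: Zone 3 in 1960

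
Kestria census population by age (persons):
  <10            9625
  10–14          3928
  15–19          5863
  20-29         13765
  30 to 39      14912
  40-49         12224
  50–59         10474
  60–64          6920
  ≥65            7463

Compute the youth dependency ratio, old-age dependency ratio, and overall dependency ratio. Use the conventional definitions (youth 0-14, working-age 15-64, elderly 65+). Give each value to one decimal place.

0–14: 9625 + 3928 = 13553
15–64: 5863 + 13765 + 14912 + 12224 + 10474 + 6920 = 64158
65+: 7463
Youth dependency ratio = 13553 / 64158 × 100 = 21.1
Old-age dependency ratio = 7463 / 64158 × 100 = 11.6
Total dependency ratio = (13553 + 7463) / 64158 × 100 = 21016 / 64158 × 100 = 32.8

Youth dependency ratio: 21.1
Old-age dependency ratio: 11.6
Total dependency ratio: 32.8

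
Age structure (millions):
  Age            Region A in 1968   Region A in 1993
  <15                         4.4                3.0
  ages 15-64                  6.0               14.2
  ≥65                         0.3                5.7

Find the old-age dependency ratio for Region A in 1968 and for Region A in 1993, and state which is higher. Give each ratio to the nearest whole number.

Region A in 1968: 0.3 / 6.0 × 100 = 5
Region A in 1993: 5.7 / 14.2 × 100 = 40

Region A in 1968: 5
Region A in 1993: 40
Higher: Region A in 1993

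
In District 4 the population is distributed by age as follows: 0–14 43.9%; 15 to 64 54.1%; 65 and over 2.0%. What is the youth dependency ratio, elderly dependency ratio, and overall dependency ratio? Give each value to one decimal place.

Youth dependency ratio: 81.1
Old-age dependency ratio: 3.7
Total dependency ratio: 84.8

Youth dependency ratio = 43.9 / 54.1 × 100 = 81.1
Old-age dependency ratio = 2.0 / 54.1 × 100 = 3.7
Total dependency ratio = (43.9 + 2.0) / 54.1 × 100 = 45.9 / 54.1 × 100 = 84.8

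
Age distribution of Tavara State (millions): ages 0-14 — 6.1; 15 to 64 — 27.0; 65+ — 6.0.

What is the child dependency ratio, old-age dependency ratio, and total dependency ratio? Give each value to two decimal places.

Youth dependency ratio = 6.1 / 27.0 × 100 = 22.59
Old-age dependency ratio = 6.0 / 27.0 × 100 = 22.22
Total dependency ratio = (6.1 + 6.0) / 27.0 × 100 = 12.1 / 27.0 × 100 = 44.81

Youth dependency ratio: 22.59
Old-age dependency ratio: 22.22
Total dependency ratio: 44.81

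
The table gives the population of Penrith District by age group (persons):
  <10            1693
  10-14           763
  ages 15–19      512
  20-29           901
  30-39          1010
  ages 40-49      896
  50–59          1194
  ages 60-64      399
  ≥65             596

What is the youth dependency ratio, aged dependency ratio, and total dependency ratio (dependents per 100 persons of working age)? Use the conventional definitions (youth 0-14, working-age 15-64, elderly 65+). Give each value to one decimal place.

0–14: 1693 + 763 = 2456
15–64: 512 + 901 + 1010 + 896 + 1194 + 399 = 4912
65+: 596
Youth dependency ratio = 2456 / 4912 × 100 = 50.0
Old-age dependency ratio = 596 / 4912 × 100 = 12.1
Total dependency ratio = (2456 + 596) / 4912 × 100 = 3052 / 4912 × 100 = 62.1

Youth dependency ratio: 50.0
Old-age dependency ratio: 12.1
Total dependency ratio: 62.1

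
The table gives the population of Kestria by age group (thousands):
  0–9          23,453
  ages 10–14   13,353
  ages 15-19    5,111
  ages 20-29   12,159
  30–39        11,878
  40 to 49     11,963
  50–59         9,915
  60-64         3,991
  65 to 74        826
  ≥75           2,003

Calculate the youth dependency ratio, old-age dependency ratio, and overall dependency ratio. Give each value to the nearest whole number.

0–14: 23,453 + 13,353 = 36,806
15–64: 5,111 + 12,159 + 11,878 + 11,963 + 9,915 + 3,991 = 55,017
65+: 826 + 2,003 = 2,829
Youth dependency ratio = 36,806 / 55,017 × 100 = 67
Old-age dependency ratio = 2,829 / 55,017 × 100 = 5
Total dependency ratio = (36,806 + 2,829) / 55,017 × 100 = 39,635 / 55,017 × 100 = 72

Youth dependency ratio: 67
Old-age dependency ratio: 5
Total dependency ratio: 72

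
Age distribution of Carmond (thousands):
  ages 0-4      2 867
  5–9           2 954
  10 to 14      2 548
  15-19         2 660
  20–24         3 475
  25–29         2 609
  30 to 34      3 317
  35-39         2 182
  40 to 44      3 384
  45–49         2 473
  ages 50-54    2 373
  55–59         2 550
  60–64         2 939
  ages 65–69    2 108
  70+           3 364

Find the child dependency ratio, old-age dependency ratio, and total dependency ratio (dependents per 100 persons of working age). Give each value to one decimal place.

Youth dependency ratio: 29.9
Old-age dependency ratio: 19.6
Total dependency ratio: 49.5

0–14: 2 867 + 2 954 + 2 548 = 8 369
15–64: 2 660 + 3 475 + 2 609 + 3 317 + 2 182 + 3 384 + 2 473 + 2 373 + 2 550 + 2 939 = 27 962
65+: 2 108 + 3 364 = 5 472
Youth dependency ratio = 8 369 / 27 962 × 100 = 29.9
Old-age dependency ratio = 5 472 / 27 962 × 100 = 19.6
Total dependency ratio = (8 369 + 5 472) / 27 962 × 100 = 13 841 / 27 962 × 100 = 49.5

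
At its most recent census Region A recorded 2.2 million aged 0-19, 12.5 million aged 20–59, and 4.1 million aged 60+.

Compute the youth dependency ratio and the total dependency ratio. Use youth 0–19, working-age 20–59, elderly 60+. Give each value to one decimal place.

Youth dependency ratio: 17.6
Total dependency ratio: 50.4

Youth dependency ratio = 2.2 / 12.5 × 100 = 17.6
Total dependency ratio = (2.2 + 4.1) / 12.5 × 100 = 6.3 / 12.5 × 100 = 50.4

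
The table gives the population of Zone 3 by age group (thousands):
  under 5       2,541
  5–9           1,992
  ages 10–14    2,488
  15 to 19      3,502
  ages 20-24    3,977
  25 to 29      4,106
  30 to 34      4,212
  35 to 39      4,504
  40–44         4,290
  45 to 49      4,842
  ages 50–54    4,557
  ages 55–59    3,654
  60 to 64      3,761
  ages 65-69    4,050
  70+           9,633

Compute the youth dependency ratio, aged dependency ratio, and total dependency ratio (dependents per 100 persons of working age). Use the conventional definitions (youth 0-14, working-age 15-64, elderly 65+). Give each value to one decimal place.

Youth dependency ratio: 17.0
Old-age dependency ratio: 33.0
Total dependency ratio: 50.0

0–14: 2,541 + 1,992 + 2,488 = 7,021
15–64: 3,502 + 3,977 + 4,106 + 4,212 + 4,504 + 4,290 + 4,842 + 4,557 + 3,654 + 3,761 = 41,405
65+: 4,050 + 9,633 = 13,683
Youth dependency ratio = 7,021 / 41,405 × 100 = 17.0
Old-age dependency ratio = 13,683 / 41,405 × 100 = 33.0
Total dependency ratio = (7,021 + 13,683) / 41,405 × 100 = 20,704 / 41,405 × 100 = 50.0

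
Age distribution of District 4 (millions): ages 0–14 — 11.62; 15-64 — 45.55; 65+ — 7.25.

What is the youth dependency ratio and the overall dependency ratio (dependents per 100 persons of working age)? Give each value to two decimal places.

Youth dependency ratio = 11.62 / 45.55 × 100 = 25.51
Total dependency ratio = (11.62 + 7.25) / 45.55 × 100 = 18.87 / 45.55 × 100 = 41.43

Youth dependency ratio: 25.51
Total dependency ratio: 41.43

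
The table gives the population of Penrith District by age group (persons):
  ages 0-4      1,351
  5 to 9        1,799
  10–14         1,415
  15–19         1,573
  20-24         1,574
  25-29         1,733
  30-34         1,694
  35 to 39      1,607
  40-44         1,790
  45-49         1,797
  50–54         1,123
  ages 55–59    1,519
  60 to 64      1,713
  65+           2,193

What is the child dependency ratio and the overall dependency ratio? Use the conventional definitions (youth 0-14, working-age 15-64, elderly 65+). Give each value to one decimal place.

Youth dependency ratio: 28.3
Total dependency ratio: 41.9

0–14: 1,351 + 1,799 + 1,415 = 4,565
15–64: 1,573 + 1,574 + 1,733 + 1,694 + 1,607 + 1,790 + 1,797 + 1,123 + 1,519 + 1,713 = 16,123
65+: 2,193
Youth dependency ratio = 4,565 / 16,123 × 100 = 28.3
Total dependency ratio = (4,565 + 2,193) / 16,123 × 100 = 6,758 / 16,123 × 100 = 41.9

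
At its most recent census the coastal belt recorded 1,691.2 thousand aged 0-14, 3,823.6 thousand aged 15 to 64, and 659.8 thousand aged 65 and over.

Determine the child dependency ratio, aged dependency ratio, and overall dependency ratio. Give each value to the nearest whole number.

Youth dependency ratio: 44
Old-age dependency ratio: 17
Total dependency ratio: 61

Youth dependency ratio = 1,691.2 / 3,823.6 × 100 = 44
Old-age dependency ratio = 659.8 / 3,823.6 × 100 = 17
Total dependency ratio = (1,691.2 + 659.8) / 3,823.6 × 100 = 2,351.0 / 3,823.6 × 100 = 61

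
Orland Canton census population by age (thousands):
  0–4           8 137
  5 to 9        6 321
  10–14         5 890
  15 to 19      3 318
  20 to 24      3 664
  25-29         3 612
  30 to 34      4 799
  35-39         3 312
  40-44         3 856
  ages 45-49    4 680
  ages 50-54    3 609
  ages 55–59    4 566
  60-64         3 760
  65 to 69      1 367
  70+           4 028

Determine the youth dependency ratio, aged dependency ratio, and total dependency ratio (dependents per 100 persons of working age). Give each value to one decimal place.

Youth dependency ratio: 51.9
Old-age dependency ratio: 13.8
Total dependency ratio: 65.7

0–14: 8 137 + 6 321 + 5 890 = 20 348
15–64: 3 318 + 3 664 + 3 612 + 4 799 + 3 312 + 3 856 + 4 680 + 3 609 + 4 566 + 3 760 = 39 176
65+: 1 367 + 4 028 = 5 395
Youth dependency ratio = 20 348 / 39 176 × 100 = 51.9
Old-age dependency ratio = 5 395 / 39 176 × 100 = 13.8
Total dependency ratio = (20 348 + 5 395) / 39 176 × 100 = 25 743 / 39 176 × 100 = 65.7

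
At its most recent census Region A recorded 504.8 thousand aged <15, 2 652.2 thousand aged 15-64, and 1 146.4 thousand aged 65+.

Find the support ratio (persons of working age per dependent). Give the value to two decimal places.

Support ratio = 2 652.2 / (504.8 + 1 146.4) = 2 652.2 / 1 651.2 = 1.61

Support ratio: 1.61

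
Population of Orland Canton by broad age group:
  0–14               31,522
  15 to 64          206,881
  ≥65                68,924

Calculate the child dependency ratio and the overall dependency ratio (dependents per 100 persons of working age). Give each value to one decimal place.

Youth dependency ratio: 15.2
Total dependency ratio: 48.6

Youth dependency ratio = 31,522 / 206,881 × 100 = 15.2
Total dependency ratio = (31,522 + 68,924) / 206,881 × 100 = 100,446 / 206,881 × 100 = 48.6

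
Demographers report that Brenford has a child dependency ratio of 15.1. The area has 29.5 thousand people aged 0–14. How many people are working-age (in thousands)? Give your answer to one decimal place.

Youth dependency ratio = youth / working-age × 100
15.1 = 29.5 / W × 100
⇒ 195.4

Working-age: 195.4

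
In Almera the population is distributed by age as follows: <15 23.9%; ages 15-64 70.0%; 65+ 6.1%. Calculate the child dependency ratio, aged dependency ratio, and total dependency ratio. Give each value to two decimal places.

Youth dependency ratio = 23.9 / 70.0 × 100 = 34.14
Old-age dependency ratio = 6.1 / 70.0 × 100 = 8.71
Total dependency ratio = (23.9 + 6.1) / 70.0 × 100 = 30.0 / 70.0 × 100 = 42.86

Youth dependency ratio: 34.14
Old-age dependency ratio: 8.71
Total dependency ratio: 42.86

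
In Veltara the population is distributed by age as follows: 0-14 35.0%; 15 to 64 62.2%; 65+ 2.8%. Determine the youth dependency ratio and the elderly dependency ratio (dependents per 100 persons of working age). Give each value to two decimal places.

Youth dependency ratio: 56.27
Old-age dependency ratio: 4.50

Youth dependency ratio = 35.0 / 62.2 × 100 = 56.27
Old-age dependency ratio = 2.8 / 62.2 × 100 = 4.50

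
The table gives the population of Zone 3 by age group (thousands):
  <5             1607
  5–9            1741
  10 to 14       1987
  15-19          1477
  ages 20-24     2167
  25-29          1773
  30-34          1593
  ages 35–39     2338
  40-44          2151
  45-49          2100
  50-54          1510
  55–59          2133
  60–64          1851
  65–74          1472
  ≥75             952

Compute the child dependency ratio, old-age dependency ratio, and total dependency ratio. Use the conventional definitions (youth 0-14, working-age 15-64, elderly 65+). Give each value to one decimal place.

Youth dependency ratio: 27.9
Old-age dependency ratio: 12.7
Total dependency ratio: 40.6

0–14: 1607 + 1741 + 1987 = 5335
15–64: 1477 + 2167 + 1773 + 1593 + 2338 + 2151 + 2100 + 1510 + 2133 + 1851 = 19093
65+: 1472 + 952 = 2424
Youth dependency ratio = 5335 / 19093 × 100 = 27.9
Old-age dependency ratio = 2424 / 19093 × 100 = 12.7
Total dependency ratio = (5335 + 2424) / 19093 × 100 = 7759 / 19093 × 100 = 40.6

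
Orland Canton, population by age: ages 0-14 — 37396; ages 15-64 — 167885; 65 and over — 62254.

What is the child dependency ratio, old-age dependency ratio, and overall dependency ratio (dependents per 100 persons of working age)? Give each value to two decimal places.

Youth dependency ratio = 37396 / 167885 × 100 = 22.27
Old-age dependency ratio = 62254 / 167885 × 100 = 37.08
Total dependency ratio = (37396 + 62254) / 167885 × 100 = 99650 / 167885 × 100 = 59.36

Youth dependency ratio: 22.27
Old-age dependency ratio: 37.08
Total dependency ratio: 59.36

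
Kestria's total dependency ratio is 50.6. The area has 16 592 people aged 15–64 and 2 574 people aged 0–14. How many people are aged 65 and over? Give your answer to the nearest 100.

Total dependency ratio = (youth + elderly) / working-age × 100
50.6 = (2 574 + E) / 16 592 × 100
⇒ 5 800

Aged 65 and over: 5 800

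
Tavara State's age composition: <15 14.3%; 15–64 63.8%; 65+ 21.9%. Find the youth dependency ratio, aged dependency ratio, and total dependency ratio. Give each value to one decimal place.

Youth dependency ratio = 14.3 / 63.8 × 100 = 22.4
Old-age dependency ratio = 21.9 / 63.8 × 100 = 34.3
Total dependency ratio = (14.3 + 21.9) / 63.8 × 100 = 36.2 / 63.8 × 100 = 56.7

Youth dependency ratio: 22.4
Old-age dependency ratio: 34.3
Total dependency ratio: 56.7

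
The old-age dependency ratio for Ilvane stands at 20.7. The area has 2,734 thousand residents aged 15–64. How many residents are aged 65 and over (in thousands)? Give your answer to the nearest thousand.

Aged 65 and over: 566

Old-age dependency ratio = elderly / working-age × 100
20.7 = E / 2,734 × 100
⇒ 566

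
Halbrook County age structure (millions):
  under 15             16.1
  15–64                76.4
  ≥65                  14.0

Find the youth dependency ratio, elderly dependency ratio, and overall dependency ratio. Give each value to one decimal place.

Youth dependency ratio = 16.1 / 76.4 × 100 = 21.1
Old-age dependency ratio = 14.0 / 76.4 × 100 = 18.3
Total dependency ratio = (16.1 + 14.0) / 76.4 × 100 = 30.1 / 76.4 × 100 = 39.4

Youth dependency ratio: 21.1
Old-age dependency ratio: 18.3
Total dependency ratio: 39.4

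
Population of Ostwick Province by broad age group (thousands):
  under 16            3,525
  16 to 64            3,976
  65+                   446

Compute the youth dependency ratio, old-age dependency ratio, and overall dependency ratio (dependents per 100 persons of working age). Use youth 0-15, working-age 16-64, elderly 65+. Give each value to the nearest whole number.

Youth dependency ratio = 3,525 / 3,976 × 100 = 89
Old-age dependency ratio = 446 / 3,976 × 100 = 11
Total dependency ratio = (3,525 + 446) / 3,976 × 100 = 3,971 / 3,976 × 100 = 100

Youth dependency ratio: 89
Old-age dependency ratio: 11
Total dependency ratio: 100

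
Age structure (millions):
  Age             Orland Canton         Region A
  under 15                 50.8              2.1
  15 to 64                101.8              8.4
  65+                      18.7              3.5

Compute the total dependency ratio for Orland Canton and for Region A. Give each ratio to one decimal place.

Orland Canton: 68.3
Region A: 66.7

Orland Canton: (50.8 + 18.7) / 101.8 × 100 = 69.5 / 101.8 × 100 = 68.3
Region A: (2.1 + 3.5) / 8.4 × 100 = 5.6 / 8.4 × 100 = 66.7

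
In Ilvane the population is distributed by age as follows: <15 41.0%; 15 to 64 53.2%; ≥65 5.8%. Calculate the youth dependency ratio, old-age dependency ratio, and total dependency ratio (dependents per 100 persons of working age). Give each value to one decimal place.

Youth dependency ratio = 41.0 / 53.2 × 100 = 77.1
Old-age dependency ratio = 5.8 / 53.2 × 100 = 10.9
Total dependency ratio = (41.0 + 5.8) / 53.2 × 100 = 46.8 / 53.2 × 100 = 88.0

Youth dependency ratio: 77.1
Old-age dependency ratio: 10.9
Total dependency ratio: 88.0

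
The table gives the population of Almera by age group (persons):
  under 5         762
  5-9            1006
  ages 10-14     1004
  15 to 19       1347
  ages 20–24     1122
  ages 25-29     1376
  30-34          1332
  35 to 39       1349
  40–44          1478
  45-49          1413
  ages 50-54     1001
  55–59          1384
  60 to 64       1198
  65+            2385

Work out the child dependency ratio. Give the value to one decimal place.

0–14: 762 + 1006 + 1004 = 2772
15–64: 1347 + 1122 + 1376 + 1332 + 1349 + 1478 + 1413 + 1001 + 1384 + 1198 = 13000
65+: 2385
Youth dependency ratio = 2772 / 13000 × 100 = 21.3

Youth dependency ratio: 21.3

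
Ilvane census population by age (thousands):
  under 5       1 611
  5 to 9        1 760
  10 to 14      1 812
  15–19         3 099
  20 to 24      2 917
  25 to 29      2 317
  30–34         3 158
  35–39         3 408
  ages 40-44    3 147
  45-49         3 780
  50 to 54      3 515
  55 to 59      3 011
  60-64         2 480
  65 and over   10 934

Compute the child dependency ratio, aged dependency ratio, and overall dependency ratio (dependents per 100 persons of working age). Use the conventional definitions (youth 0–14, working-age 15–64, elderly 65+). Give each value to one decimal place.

Youth dependency ratio: 16.8
Old-age dependency ratio: 35.5
Total dependency ratio: 52.3

0–14: 1 611 + 1 760 + 1 812 = 5 183
15–64: 3 099 + 2 917 + 2 317 + 3 158 + 3 408 + 3 147 + 3 780 + 3 515 + 3 011 + 2 480 = 30 832
65+: 10 934
Youth dependency ratio = 5 183 / 30 832 × 100 = 16.8
Old-age dependency ratio = 10 934 / 30 832 × 100 = 35.5
Total dependency ratio = (5 183 + 10 934) / 30 832 × 100 = 16 117 / 30 832 × 100 = 52.3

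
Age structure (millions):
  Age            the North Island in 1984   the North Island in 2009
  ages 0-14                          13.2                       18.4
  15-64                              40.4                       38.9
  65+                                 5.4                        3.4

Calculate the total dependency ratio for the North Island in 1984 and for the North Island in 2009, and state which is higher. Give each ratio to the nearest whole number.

the North Island in 1984: 46
the North Island in 2009: 56
Higher: the North Island in 2009

the North Island in 1984: (13.2 + 5.4) / 40.4 × 100 = 18.6 / 40.4 × 100 = 46
the North Island in 2009: (18.4 + 3.4) / 38.9 × 100 = 21.8 / 38.9 × 100 = 56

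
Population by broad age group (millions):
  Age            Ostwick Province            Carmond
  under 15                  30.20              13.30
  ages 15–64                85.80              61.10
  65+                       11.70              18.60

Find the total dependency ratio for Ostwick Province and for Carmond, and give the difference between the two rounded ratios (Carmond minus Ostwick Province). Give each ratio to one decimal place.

Ostwick Province: (30.20 + 11.70) / 85.80 × 100 = 41.90 / 85.80 × 100 = 48.8
Carmond: (13.30 + 18.60) / 61.10 × 100 = 31.90 / 61.10 × 100 = 52.2

Ostwick Province: 48.8
Carmond: 52.2
Difference: +3.4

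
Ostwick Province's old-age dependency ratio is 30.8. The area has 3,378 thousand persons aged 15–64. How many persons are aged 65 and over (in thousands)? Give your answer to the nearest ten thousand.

Aged 65 and over: 1,040

Old-age dependency ratio = elderly / working-age × 100
30.8 = E / 3,378 × 100
⇒ 1,040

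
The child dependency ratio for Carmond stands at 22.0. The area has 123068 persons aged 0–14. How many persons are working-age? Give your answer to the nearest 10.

Youth dependency ratio = youth / working-age × 100
22.0 = 123068 / W × 100
⇒ 559400

Working-age: 559400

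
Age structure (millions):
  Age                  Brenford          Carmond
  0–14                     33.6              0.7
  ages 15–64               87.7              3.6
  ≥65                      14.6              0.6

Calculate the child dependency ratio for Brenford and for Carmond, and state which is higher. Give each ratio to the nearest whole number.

Brenford: 38
Carmond: 19
Higher: Brenford

Brenford: 33.6 / 87.7 × 100 = 38
Carmond: 0.7 / 3.6 × 100 = 19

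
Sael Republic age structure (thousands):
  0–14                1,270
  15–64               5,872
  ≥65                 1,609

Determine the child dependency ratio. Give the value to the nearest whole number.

Youth dependency ratio: 22

Youth dependency ratio = 1,270 / 5,872 × 100 = 22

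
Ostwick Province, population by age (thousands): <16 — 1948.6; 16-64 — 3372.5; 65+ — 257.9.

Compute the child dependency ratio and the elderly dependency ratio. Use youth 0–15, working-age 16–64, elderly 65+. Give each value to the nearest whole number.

Youth dependency ratio: 58
Old-age dependency ratio: 8

Youth dependency ratio = 1948.6 / 3372.5 × 100 = 58
Old-age dependency ratio = 257.9 / 3372.5 × 100 = 8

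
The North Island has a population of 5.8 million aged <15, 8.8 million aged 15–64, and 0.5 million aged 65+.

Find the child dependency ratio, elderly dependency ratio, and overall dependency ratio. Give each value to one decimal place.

Youth dependency ratio: 65.9
Old-age dependency ratio: 5.7
Total dependency ratio: 71.6

Youth dependency ratio = 5.8 / 8.8 × 100 = 65.9
Old-age dependency ratio = 0.5 / 8.8 × 100 = 5.7
Total dependency ratio = (5.8 + 0.5) / 8.8 × 100 = 6.3 / 8.8 × 100 = 71.6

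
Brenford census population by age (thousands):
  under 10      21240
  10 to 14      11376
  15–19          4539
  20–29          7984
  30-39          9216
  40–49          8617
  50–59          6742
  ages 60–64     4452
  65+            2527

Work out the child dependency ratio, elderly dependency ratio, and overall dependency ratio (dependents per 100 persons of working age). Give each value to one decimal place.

Youth dependency ratio: 78.5
Old-age dependency ratio: 6.1
Total dependency ratio: 84.6

0–14: 21240 + 11376 = 32616
15–64: 4539 + 7984 + 9216 + 8617 + 6742 + 4452 = 41550
65+: 2527
Youth dependency ratio = 32616 / 41550 × 100 = 78.5
Old-age dependency ratio = 2527 / 41550 × 100 = 6.1
Total dependency ratio = (32616 + 2527) / 41550 × 100 = 35143 / 41550 × 100 = 84.6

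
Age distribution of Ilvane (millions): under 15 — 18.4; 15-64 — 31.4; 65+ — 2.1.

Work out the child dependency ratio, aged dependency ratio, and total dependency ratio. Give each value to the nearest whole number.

Youth dependency ratio: 59
Old-age dependency ratio: 7
Total dependency ratio: 65

Youth dependency ratio = 18.4 / 31.4 × 100 = 59
Old-age dependency ratio = 2.1 / 31.4 × 100 = 7
Total dependency ratio = (18.4 + 2.1) / 31.4 × 100 = 20.5 / 31.4 × 100 = 65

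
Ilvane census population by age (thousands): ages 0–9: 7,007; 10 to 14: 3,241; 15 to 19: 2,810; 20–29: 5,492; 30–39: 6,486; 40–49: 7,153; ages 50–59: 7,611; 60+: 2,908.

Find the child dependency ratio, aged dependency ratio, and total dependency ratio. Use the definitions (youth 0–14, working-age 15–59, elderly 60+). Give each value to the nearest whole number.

Youth dependency ratio: 35
Old-age dependency ratio: 10
Total dependency ratio: 45

0–14: 7,007 + 3,241 = 10,248
15–59: 2,810 + 5,492 + 6,486 + 7,153 + 7,611 = 29,552
60+: 2,908
Youth dependency ratio = 10,248 / 29,552 × 100 = 35
Old-age dependency ratio = 2,908 / 29,552 × 100 = 10
Total dependency ratio = (10,248 + 2,908) / 29,552 × 100 = 13,156 / 29,552 × 100 = 45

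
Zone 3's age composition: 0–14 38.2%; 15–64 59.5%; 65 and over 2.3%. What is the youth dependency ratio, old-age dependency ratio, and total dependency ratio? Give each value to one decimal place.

Youth dependency ratio: 64.2
Old-age dependency ratio: 3.9
Total dependency ratio: 68.1

Youth dependency ratio = 38.2 / 59.5 × 100 = 64.2
Old-age dependency ratio = 2.3 / 59.5 × 100 = 3.9
Total dependency ratio = (38.2 + 2.3) / 59.5 × 100 = 40.5 / 59.5 × 100 = 68.1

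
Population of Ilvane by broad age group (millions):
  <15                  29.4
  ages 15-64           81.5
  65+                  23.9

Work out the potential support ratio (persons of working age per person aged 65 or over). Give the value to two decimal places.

Potential support ratio = 81.5 / 23.9 = 3.41

Potential support ratio: 3.41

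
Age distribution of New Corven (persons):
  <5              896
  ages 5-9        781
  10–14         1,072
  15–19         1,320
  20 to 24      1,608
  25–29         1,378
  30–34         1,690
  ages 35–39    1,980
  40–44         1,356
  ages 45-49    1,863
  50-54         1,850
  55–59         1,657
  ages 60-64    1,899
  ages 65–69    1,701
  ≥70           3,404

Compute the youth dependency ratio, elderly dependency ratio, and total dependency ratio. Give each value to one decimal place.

0–14: 896 + 781 + 1,072 = 2,749
15–64: 1,320 + 1,608 + 1,378 + 1,690 + 1,980 + 1,356 + 1,863 + 1,850 + 1,657 + 1,899 = 16,601
65+: 1,701 + 3,404 = 5,105
Youth dependency ratio = 2,749 / 16,601 × 100 = 16.6
Old-age dependency ratio = 5,105 / 16,601 × 100 = 30.8
Total dependency ratio = (2,749 + 5,105) / 16,601 × 100 = 7,854 / 16,601 × 100 = 47.3

Youth dependency ratio: 16.6
Old-age dependency ratio: 30.8
Total dependency ratio: 47.3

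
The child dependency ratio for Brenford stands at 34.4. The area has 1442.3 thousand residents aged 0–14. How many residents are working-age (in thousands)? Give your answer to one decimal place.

Youth dependency ratio = youth / working-age × 100
34.4 = 1442.3 / W × 100
⇒ 4192.7

Working-age: 4192.7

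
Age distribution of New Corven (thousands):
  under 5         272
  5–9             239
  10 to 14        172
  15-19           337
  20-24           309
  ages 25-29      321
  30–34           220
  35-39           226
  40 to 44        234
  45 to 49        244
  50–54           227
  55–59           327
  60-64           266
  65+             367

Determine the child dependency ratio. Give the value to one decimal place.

Youth dependency ratio: 25.2

0–14: 272 + 239 + 172 = 683
15–64: 337 + 309 + 321 + 220 + 226 + 234 + 244 + 227 + 327 + 266 = 2 711
65+: 367
Youth dependency ratio = 683 / 2 711 × 100 = 25.2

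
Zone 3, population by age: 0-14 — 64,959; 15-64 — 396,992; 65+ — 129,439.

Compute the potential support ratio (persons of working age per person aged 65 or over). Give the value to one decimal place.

Potential support ratio: 3.1

Potential support ratio = 396,992 / 129,439 = 3.1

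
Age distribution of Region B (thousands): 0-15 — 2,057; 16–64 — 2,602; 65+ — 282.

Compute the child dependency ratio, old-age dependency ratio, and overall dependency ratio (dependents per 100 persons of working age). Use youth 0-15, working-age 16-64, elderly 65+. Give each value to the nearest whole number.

Youth dependency ratio = 2,057 / 2,602 × 100 = 79
Old-age dependency ratio = 282 / 2,602 × 100 = 11
Total dependency ratio = (2,057 + 282) / 2,602 × 100 = 2,339 / 2,602 × 100 = 90

Youth dependency ratio: 79
Old-age dependency ratio: 11
Total dependency ratio: 90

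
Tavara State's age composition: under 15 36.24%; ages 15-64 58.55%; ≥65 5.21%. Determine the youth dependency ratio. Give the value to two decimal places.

Youth dependency ratio: 61.90

Youth dependency ratio = 36.24 / 58.55 × 100 = 61.90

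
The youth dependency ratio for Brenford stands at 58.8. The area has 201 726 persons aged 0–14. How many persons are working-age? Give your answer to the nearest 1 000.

Youth dependency ratio = youth / working-age × 100
58.8 = 201 726 / W × 100
⇒ 343 000

Working-age: 343 000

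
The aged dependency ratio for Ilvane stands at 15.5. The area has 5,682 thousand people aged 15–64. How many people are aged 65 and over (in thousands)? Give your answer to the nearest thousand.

Old-age dependency ratio = elderly / working-age × 100
15.5 = E / 5,682 × 100
⇒ 881

Aged 65 and over: 881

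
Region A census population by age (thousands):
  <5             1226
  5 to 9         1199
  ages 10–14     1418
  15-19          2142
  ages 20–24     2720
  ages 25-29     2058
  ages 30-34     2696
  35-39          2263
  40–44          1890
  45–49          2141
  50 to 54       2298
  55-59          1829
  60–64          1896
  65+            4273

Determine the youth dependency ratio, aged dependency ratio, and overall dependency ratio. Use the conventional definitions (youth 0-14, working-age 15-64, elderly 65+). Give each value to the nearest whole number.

Youth dependency ratio: 18
Old-age dependency ratio: 19
Total dependency ratio: 37

0–14: 1226 + 1199 + 1418 = 3843
15–64: 2142 + 2720 + 2058 + 2696 + 2263 + 1890 + 2141 + 2298 + 1829 + 1896 = 21933
65+: 4273
Youth dependency ratio = 3843 / 21933 × 100 = 18
Old-age dependency ratio = 4273 / 21933 × 100 = 19
Total dependency ratio = (3843 + 4273) / 21933 × 100 = 8116 / 21933 × 100 = 37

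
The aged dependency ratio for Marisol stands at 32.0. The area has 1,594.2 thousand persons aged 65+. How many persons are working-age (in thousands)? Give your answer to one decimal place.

Old-age dependency ratio = elderly / working-age × 100
32.0 = 1,594.2 / W × 100
⇒ 4,981.9

Working-age: 4,981.9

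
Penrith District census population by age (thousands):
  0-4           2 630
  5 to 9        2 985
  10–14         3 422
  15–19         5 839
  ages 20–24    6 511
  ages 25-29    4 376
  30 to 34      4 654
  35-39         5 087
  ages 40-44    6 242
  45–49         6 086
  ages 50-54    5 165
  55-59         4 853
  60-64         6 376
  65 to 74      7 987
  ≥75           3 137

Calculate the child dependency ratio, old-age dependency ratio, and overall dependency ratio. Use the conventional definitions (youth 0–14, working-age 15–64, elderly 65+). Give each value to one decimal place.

0–14: 2 630 + 2 985 + 3 422 = 9 037
15–64: 5 839 + 6 511 + 4 376 + 4 654 + 5 087 + 6 242 + 6 086 + 5 165 + 4 853 + 6 376 = 55 189
65+: 7 987 + 3 137 = 11 124
Youth dependency ratio = 9 037 / 55 189 × 100 = 16.4
Old-age dependency ratio = 11 124 / 55 189 × 100 = 20.2
Total dependency ratio = (9 037 + 11 124) / 55 189 × 100 = 20 161 / 55 189 × 100 = 36.5

Youth dependency ratio: 16.4
Old-age dependency ratio: 20.2
Total dependency ratio: 36.5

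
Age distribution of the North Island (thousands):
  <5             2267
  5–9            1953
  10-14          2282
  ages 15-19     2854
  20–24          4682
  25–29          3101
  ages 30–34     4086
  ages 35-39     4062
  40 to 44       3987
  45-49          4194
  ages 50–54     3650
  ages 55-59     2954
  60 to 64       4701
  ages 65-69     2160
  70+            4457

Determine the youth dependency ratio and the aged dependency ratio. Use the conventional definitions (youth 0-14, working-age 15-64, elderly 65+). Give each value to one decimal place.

0–14: 2267 + 1953 + 2282 = 6502
15–64: 2854 + 4682 + 3101 + 4086 + 4062 + 3987 + 4194 + 3650 + 2954 + 4701 = 38271
65+: 2160 + 4457 = 6617
Youth dependency ratio = 6502 / 38271 × 100 = 17.0
Old-age dependency ratio = 6617 / 38271 × 100 = 17.3

Youth dependency ratio: 17.0
Old-age dependency ratio: 17.3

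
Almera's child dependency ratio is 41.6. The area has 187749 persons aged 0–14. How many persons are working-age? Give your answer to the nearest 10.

Youth dependency ratio = youth / working-age × 100
41.6 = 187749 / W × 100
⇒ 451320

Working-age: 451320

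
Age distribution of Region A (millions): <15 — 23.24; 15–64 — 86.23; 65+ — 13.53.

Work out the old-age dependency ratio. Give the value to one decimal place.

Old-age dependency ratio = 13.53 / 86.23 × 100 = 15.7

Old-age dependency ratio: 15.7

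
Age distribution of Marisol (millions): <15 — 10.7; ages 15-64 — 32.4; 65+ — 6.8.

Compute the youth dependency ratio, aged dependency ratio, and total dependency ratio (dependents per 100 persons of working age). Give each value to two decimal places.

Youth dependency ratio: 33.02
Old-age dependency ratio: 20.99
Total dependency ratio: 54.01

Youth dependency ratio = 10.7 / 32.4 × 100 = 33.02
Old-age dependency ratio = 6.8 / 32.4 × 100 = 20.99
Total dependency ratio = (10.7 + 6.8) / 32.4 × 100 = 17.5 / 32.4 × 100 = 54.01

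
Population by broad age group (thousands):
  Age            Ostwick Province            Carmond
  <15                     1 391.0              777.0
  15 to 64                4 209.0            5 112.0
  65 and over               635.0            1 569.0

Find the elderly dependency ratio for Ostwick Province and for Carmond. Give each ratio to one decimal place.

Ostwick Province: 635.0 / 4 209.0 × 100 = 15.1
Carmond: 1 569.0 / 5 112.0 × 100 = 30.7

Ostwick Province: 15.1
Carmond: 30.7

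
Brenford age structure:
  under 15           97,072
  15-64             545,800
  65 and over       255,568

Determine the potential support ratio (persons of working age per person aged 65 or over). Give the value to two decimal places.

Potential support ratio: 2.14

Potential support ratio = 545,800 / 255,568 = 2.14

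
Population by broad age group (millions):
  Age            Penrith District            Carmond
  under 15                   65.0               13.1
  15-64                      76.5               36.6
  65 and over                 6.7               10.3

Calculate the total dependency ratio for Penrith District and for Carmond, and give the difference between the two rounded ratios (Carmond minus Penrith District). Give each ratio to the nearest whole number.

Penrith District: (65.0 + 6.7) / 76.5 × 100 = 71.7 / 76.5 × 100 = 94
Carmond: (13.1 + 10.3) / 36.6 × 100 = 23.4 / 36.6 × 100 = 64

Penrith District: 94
Carmond: 64
Difference: -30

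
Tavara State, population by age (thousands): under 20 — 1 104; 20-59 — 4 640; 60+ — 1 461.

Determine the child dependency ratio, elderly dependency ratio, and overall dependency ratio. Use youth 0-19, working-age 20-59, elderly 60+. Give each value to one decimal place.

Youth dependency ratio: 23.8
Old-age dependency ratio: 31.5
Total dependency ratio: 55.3

Youth dependency ratio = 1 104 / 4 640 × 100 = 23.8
Old-age dependency ratio = 1 461 / 4 640 × 100 = 31.5
Total dependency ratio = (1 104 + 1 461) / 4 640 × 100 = 2 565 / 4 640 × 100 = 55.3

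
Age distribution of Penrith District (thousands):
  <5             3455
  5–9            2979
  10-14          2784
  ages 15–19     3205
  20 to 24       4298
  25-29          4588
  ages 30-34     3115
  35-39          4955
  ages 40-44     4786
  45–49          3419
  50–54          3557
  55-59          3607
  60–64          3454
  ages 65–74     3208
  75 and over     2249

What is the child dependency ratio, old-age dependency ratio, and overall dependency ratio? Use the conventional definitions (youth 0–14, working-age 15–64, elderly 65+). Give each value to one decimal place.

0–14: 3455 + 2979 + 2784 = 9218
15–64: 3205 + 4298 + 4588 + 3115 + 4955 + 4786 + 3419 + 3557 + 3607 + 3454 = 38984
65+: 3208 + 2249 = 5457
Youth dependency ratio = 9218 / 38984 × 100 = 23.6
Old-age dependency ratio = 5457 / 38984 × 100 = 14.0
Total dependency ratio = (9218 + 5457) / 38984 × 100 = 14675 / 38984 × 100 = 37.6

Youth dependency ratio: 23.6
Old-age dependency ratio: 14.0
Total dependency ratio: 37.6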